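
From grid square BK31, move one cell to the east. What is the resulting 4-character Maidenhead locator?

Longitude square 3; +1 → 4.
The latitude characters are unchanged.

BK41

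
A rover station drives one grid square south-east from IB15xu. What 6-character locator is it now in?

IB25at

Longitude subsquare x = 23; +1 → 24, wraps to 0 = a, carry into square.
Longitude square 1; +1 → 2.
Latitude subsquare u = 20; −1 → 19 = t.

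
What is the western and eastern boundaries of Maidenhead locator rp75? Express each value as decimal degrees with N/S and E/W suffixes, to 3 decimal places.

Field R=17, P=15: +17·20° lon, +15·10° lat → SW at lon 160°, lat 60°.
Square 7, 5: +7·2° lon, +5·1° lat → SW at lon 174°, lat 65°.
Cell spans 2° lon × 1° lat.
west 174.000° E, east 176.000° E.

174.000° E, 176.000° E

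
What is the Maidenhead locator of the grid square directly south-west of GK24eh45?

Longitude extended square 4; −1 → 3.
Latitude extended square 5; −1 → 4.

GK24eh34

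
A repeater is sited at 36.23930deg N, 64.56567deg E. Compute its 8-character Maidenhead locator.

Offset from 180°W / 90°S: lon 244.56567°, lat 126.23930°.
Field (20°×10°, letters A–R): 244.56567/20 → 12 → M, 126.23930/10 → 12 → M; chars MM.
Square (2°×1°, digits 0–9): 4.56567/2 → 2, 6.23930/1 → 6; chars 26.
Subsquare (5′×2.5′, letters a–x): 0.56567/0.0833333 → 6 → g, 0.23930/0.0416667 → 5 → f; chars gf.
Extended square (30″×15″, digits 0–9): 0.06567/0.00833333 → 7, 0.03097/0.00416667 → 7; chars 77.

MM26gf77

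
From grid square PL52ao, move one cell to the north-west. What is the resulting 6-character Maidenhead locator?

PL42xp

Longitude subsquare a = 0; −1 → -1, wraps to 23 = x, carry into square.
Longitude square 5; −1 → 4.
Latitude subsquare o = 14; +1 → 15 = p.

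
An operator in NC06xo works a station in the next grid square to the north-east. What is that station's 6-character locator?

NC16ap

Longitude subsquare x = 23; +1 → 24, wraps to 0 = a, carry into square.
Longitude square 0; +1 → 1.
Latitude subsquare o = 14; +1 → 15 = p.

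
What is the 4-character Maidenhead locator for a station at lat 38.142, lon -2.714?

Add 180° to longitude and 90° to latitude: 177.29, 128.14.
Field: 177.29/20 → 8 → I, 128.14/10 → 12 → M; chars IM.
Square: 17.29/2 → 8, 8.14/1 → 8; chars 88.

IM88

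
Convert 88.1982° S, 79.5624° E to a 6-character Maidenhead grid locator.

MA91st

Shift to the Maidenhead origin (180°W, 90°S): lon 259.5624, lat 1.8018.
Field: 259.5624/20 → 12 → M, 1.8018/10 → 0 → A; chars MA.
Square: 19.5624/2 → 9, 1.8018/1 → 1; chars 91.
Subsquare: 1.5624/0.0833333 → 18 → s, 0.8018/0.0416667 → 19 → t; chars st.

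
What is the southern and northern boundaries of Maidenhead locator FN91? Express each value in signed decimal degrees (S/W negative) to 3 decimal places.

Field F=5, N=13: +5·20° lon, +13·10° lat → SW at lon -80°, lat 40°.
Square 9, 1: +9·2° lon, +1·1° lat → SW at lon -62°, lat 41°.
Cell spans 2° lon × 1° lat.
south 41.000, north 42.000.

41.000, 42.000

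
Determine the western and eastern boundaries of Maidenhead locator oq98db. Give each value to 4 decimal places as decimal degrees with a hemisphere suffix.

118.2500° E, 118.3333° E

Field O=14, Q=16: +14·20° lon, +16·10° lat → SW at lon 100°, lat 70°.
Square 9, 8: +9·2° lon, +8·1° lat → SW at lon 118°, lat 78°.
Subsquare d=3, b=1: +3·0.0833333° lon, +1·0.0416667° lat → SW at lon 118.25°, lat 78.0417°.
Cell spans 0.0833333° lon × 0.0416667° lat.
west 118.2500° E, east 118.3333° E.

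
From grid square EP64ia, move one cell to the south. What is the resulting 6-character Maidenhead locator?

Latitude subsquare a = 0; −1 → -1, wraps to 23 = x, carry into square.
Latitude square 4; −1 → 3.
The longitude characters are unchanged.

EP63ix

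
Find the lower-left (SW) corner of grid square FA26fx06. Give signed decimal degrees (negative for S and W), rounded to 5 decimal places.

-83.01667, -75.58333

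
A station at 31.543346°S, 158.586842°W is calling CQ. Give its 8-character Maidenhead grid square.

BF08qk99

Shift to the Maidenhead origin (180°W, 90°S): lon 21.41316, lat 58.45665.
Field: 21.41316/20 → 1 → B, 58.45665/10 → 5 → F; chars BF.
Square: 1.41316/2 → 0, 8.45665/1 → 8; chars 08.
Subsquare: 1.41316/0.0833333 → 16 → q, 0.45665/0.0416667 → 10 → k; chars qk.
Extended square: 0.07982/0.00833333 → 9, 0.03999/0.00416667 → 9; chars 99.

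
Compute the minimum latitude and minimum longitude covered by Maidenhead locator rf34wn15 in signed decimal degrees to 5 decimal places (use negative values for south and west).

Field R=17, F=5: +17·20° lon, +5·10° lat → SW at lon 160°, lat -40°.
Square 3, 4: +3·2° lon, +4·1° lat → SW at lon 166°, lat -36°.
Subsquare w=22, n=13: +22·0.0833333° lon, +13·0.0416667° lat → SW at lon 167.833°, lat -35.4583°.
Extended square 1, 5: +1·0.00833333° lon, +5·0.00416667° lat → SW at lon 167.842°, lat -35.4375°.
latitude -35.43750, longitude 167.84167.

-35.43750, 167.84167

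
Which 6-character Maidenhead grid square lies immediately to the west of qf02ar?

PF92xr

Longitude subsquare a = 0; −1 → -1, wraps to 23 = x, carry into square.
Longitude square 0; −1 → -1, wraps to 9, carry into field.
Longitude field Q = 16; −1 → 15 = P.
The latitude characters are unchanged.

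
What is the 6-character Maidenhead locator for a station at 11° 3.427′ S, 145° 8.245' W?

Shift to the Maidenhead origin (180°W, 90°S): lon 34.8626, lat 78.9429.
Field: 34.8626/20 → 1 → B, 78.9429/10 → 7 → H; chars BH.
Square: 14.8626/2 → 7, 8.9429/1 → 8; chars 78.
Subsquare: 0.8626/0.0833333 → 10 → k, 0.9429/0.0416667 → 22 → w; chars kw.

BH78kw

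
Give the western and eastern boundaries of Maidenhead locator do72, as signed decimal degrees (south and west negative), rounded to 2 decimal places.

Field D=3, O=14: +3·20° lon, +14·10° lat → SW at lon -120°, lat 50°.
Square 7, 2: +7·2° lon, +2·1° lat → SW at lon -106°, lat 52°.
Cell spans 2° lon × 1° lat.
west -106.00, east -104.00.

-106.00, -104.00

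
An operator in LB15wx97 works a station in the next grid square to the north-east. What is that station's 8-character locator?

LB15xx08

Longitude extended square 9; +1 → 10, wraps to 0, carry into subsquare.
Longitude subsquare w = 22; +1 → 23 = x.
Latitude extended square 7; +1 → 8.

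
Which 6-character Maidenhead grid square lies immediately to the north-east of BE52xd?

Longitude subsquare x = 23; +1 → 24, wraps to 0 = a, carry into square.
Longitude square 5; +1 → 6.
Latitude subsquare d = 3; +1 → 4 = e.

BE62ae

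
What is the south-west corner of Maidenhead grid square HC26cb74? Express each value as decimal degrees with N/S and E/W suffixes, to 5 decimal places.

63.94167° S, 35.77500° W

Field H=7, C=2: +7·20° lon, +2·10° lat → SW at lon -40°, lat -70°.
Square 2, 6: +2·2° lon, +6·1° lat → SW at lon -36°, lat -64°.
Subsquare c=2, b=1: +2·0.0833333° lon, +1·0.0416667° lat → SW at lon -35.8333°, lat -63.9583°.
Extended square 7, 4: +7·0.00833333° lon, +4·0.00416667° lat → SW at lon -35.775°, lat -63.9417°.
latitude 63.94167° S, longitude 35.77500° W.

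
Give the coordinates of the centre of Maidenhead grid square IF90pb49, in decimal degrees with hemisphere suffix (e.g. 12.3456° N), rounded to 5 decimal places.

39.91875° S, 0.71250° W

Field I=8, F=5: +8·20° lon, +5·10° lat → SW at lon -20°, lat -40°.
Square 9, 0: +9·2° lon, +0·1° lat → SW at lon -2°, lat -40°.
Subsquare p=15, b=1: +15·0.0833333° lon, +1·0.0416667° lat → SW at lon -0.75°, lat -39.9583°.
Extended square 4, 9: +4·0.00833333° lon, +9·0.00416667° lat → SW at lon -0.716667°, lat -39.9208°.
Cell spans 0.00833333° lon × 0.00416667° lat. Centre is SW corner plus half of each.
latitude 39.91875° S, longitude 0.71250° W.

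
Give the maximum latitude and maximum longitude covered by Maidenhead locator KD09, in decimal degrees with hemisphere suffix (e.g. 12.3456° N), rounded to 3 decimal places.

50.000° S, 22.000° E

Field K=10, D=3: +10·20° lon, +3·10° lat → SW at lon 20°, lat -60°.
Square 0, 9: +0·2° lon, +9·1° lat → SW at lon 20°, lat -51°.
Cell spans 2° lon × 1° lat. NE corner is SW corner plus one full cell.
latitude 50.000° S, longitude 22.000° E.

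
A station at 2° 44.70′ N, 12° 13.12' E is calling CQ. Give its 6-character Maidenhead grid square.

JJ62cr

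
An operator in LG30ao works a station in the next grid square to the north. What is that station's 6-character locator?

Latitude subsquare o = 14; +1 → 15 = p.
The longitude characters are unchanged.

LG30ap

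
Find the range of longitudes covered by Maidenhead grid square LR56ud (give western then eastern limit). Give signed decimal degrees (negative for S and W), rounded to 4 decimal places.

51.6667, 51.7500

Field L=11, R=17: +11·20° lon, +17·10° lat → SW at lon 40°, lat 80°.
Square 5, 6: +5·2° lon, +6·1° lat → SW at lon 50°, lat 86°.
Subsquare u=20, d=3: +20·0.0833333° lon, +3·0.0416667° lat → SW at lon 51.6667°, lat 86.125°.
Cell spans 0.0833333° lon × 0.0416667° lat.
west 51.6667, east 51.7500.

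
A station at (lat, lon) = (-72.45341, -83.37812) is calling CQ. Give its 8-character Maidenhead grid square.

Offset from 180°W / 90°S: lon 96.62188°, lat 17.54659°.
Field (20°×10°, letters A–R): lon ⌊96.62188/20⌋ = 4 → E; lat ⌊17.54659/10⌋ = 1 → B.
Square (2°×1°, digits 0–9): lon ⌊16.62188/2⌋ = 8; lat ⌊7.54659/1⌋ = 7.
Subsquare (5′×2.5′, letters a–x): lon ⌊0.62188/0.0833333⌋ = 7 → h; lat ⌊0.54659/0.0416667⌋ = 13 → n.
Extended square (30″×15″, digits 0–9): lon ⌊0.03855/0.00833333⌋ = 4; lat ⌊0.00492/0.00416667⌋ = 1.

EB87hn41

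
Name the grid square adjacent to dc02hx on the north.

Latitude subsquare x = 23; +1 → 24, wraps to 0 = a, carry into square.
Latitude square 2; +1 → 3.
The longitude characters are unchanged.

DC03ha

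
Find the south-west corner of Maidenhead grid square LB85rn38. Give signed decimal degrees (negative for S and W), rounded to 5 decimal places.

-74.42500, 57.44167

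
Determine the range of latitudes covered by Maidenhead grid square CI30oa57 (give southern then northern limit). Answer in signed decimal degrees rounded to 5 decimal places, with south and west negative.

-9.97083, -9.96667

Field C=2, I=8: +2·20° lon, +8·10° lat → SW at lon -140°, lat -10°.
Square 3, 0: +3·2° lon, +0·1° lat → SW at lon -134°, lat -10°.
Subsquare o=14, a=0: +14·0.0833333° lon, +0·0.0416667° lat → SW at lon -132.833°, lat -10°.
Extended square 5, 7: +5·0.00833333° lon, +7·0.00416667° lat → SW at lon -132.792°, lat -9.97083°.
Cell spans 0.00833333° lon × 0.00416667° lat.
south -9.97083, north -9.96667.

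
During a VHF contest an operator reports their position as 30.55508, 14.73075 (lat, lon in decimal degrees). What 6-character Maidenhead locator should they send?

JM70in

Add 180° to longitude and 90° to latitude: 194.7308, 120.5551.
Field: 194.7308/20 → 9 → J, 120.5551/10 → 12 → M; chars JM.
Square: 14.7308/2 → 7, 0.5551/1 → 0; chars 70.
Subsquare: 0.7308/0.0833333 → 8 → i, 0.5551/0.0416667 → 13 → n; chars in.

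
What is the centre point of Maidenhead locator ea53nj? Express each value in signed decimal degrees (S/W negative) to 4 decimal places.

Field E=4, A=0: +4·20° lon, +0·10° lat → SW at lon -100°, lat -90°.
Square 5, 3: +5·2° lon, +3·1° lat → SW at lon -90°, lat -87°.
Subsquare n=13, j=9: +13·0.0833333° lon, +9·0.0416667° lat → SW at lon -88.9167°, lat -86.625°.
Cell spans 0.0833333° lon × 0.0416667° lat. Centre is SW corner plus half of each.
latitude -86.6042, longitude -88.8750.

-86.6042, -88.8750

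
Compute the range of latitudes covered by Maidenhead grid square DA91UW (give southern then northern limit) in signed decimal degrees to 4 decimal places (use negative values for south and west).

-88.0833, -88.0417

Field D=3, A=0: +3·20° lon, +0·10° lat → SW at lon -120°, lat -90°.
Square 9, 1: +9·2° lon, +1·1° lat → SW at lon -102°, lat -89°.
Subsquare u=20, w=22: +20·0.0833333° lon, +22·0.0416667° lat → SW at lon -100.333°, lat -88.0833°.
Cell spans 0.0833333° lon × 0.0416667° lat.
south -88.0833, north -88.0417.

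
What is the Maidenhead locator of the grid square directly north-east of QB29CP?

Longitude subsquare c = 2; +1 → 3 = d.
Latitude subsquare p = 15; +1 → 16 = q.

QB29dq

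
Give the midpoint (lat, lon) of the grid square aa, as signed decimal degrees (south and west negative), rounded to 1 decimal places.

Field A=0, A=0: +0·20° lon, +0·10° lat → SW at lon -180°, lat -90°.
Cell spans 20° lon × 10° lat. Centre is SW corner plus half of each.
latitude -85.0, longitude -170.0.

-85.0, -170.0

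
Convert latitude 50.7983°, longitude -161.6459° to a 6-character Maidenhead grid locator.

Shift to the Maidenhead origin (180°W, 90°S): lon 18.3541, lat 140.7983.
Field: 18.3541/20 → 0 → A, 140.7983/10 → 14 → O; chars AO.
Square: 18.3541/2 → 9, 0.7983/1 → 0; chars 90.
Subsquare: 0.3541/0.0833333 → 4 → e, 0.7983/0.0416667 → 19 → t; chars et.

AO90et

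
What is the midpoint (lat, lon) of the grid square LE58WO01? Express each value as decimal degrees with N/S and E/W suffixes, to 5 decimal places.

41.41042° S, 51.83750° E

Field L=11, E=4: +11·20° lon, +4·10° lat → SW at lon 40°, lat -50°.
Square 5, 8: +5·2° lon, +8·1° lat → SW at lon 50°, lat -42°.
Subsquare w=22, o=14: +22·0.0833333° lon, +14·0.0416667° lat → SW at lon 51.8333°, lat -41.4167°.
Extended square 0, 1: +0·0.00833333° lon, +1·0.00416667° lat → SW at lon 51.8333°, lat -41.4125°.
Cell spans 0.00833333° lon × 0.00416667° lat. Centre is SW corner plus half of each.
latitude 41.41042° S, longitude 51.83750° E.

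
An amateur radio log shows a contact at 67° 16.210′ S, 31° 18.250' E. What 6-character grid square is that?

KC52pr

Shift to the Maidenhead origin (180°W, 90°S): lon 211.3042, lat 22.7298.
Field: 211.3042/20 → 10 → K, 22.7298/10 → 2 → C; chars KC.
Square: 11.3042/2 → 5, 2.7298/1 → 2; chars 52.
Subsquare: 1.3042/0.0833333 → 15 → p, 0.7298/0.0416667 → 17 → r; chars pr.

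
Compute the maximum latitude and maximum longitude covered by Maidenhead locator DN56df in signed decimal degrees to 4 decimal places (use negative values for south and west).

46.2500, -109.6667

Field D=3, N=13: +3·20° lon, +13·10° lat → SW at lon -120°, lat 40°.
Square 5, 6: +5·2° lon, +6·1° lat → SW at lon -110°, lat 46°.
Subsquare d=3, f=5: +3·0.0833333° lon, +5·0.0416667° lat → SW at lon -109.75°, lat 46.2083°.
Cell spans 0.0833333° lon × 0.0416667° lat. NE corner is SW corner plus one full cell.
latitude 46.2500, longitude -109.6667.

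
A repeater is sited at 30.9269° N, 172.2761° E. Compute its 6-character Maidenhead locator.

Offset from 180°W / 90°S: lon 352.2761°, lat 120.9269°.
Field (20°×10°, letters A–R): 352.2761/20 → 17 → R, 120.9269/10 → 12 → M; chars RM.
Square (2°×1°, digits 0–9): 12.2761/2 → 6, 0.9269/1 → 0; chars 60.
Subsquare (5′×2.5′, letters a–x): 0.2761/0.0833333 → 3 → d, 0.9269/0.0416667 → 22 → w; chars dw.

RM60dw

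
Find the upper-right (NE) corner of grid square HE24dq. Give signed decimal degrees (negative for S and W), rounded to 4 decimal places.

-45.2917, -35.6667

Field H=7, E=4: +7·20° lon, +4·10° lat → SW at lon -40°, lat -50°.
Square 2, 4: +2·2° lon, +4·1° lat → SW at lon -36°, lat -46°.
Subsquare d=3, q=16: +3·0.0833333° lon, +16·0.0416667° lat → SW at lon -35.75°, lat -45.3333°.
Cell spans 0.0833333° lon × 0.0416667° lat. NE corner is SW corner plus one full cell.
latitude -45.2917, longitude -35.6667.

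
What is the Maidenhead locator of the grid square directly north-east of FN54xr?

FN64as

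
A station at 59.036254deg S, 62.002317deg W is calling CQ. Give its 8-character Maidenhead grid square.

FD80xx91

Offset from 180°W / 90°S: lon 117.99768°, lat 30.96375°.
Field (20°×10°, letters A–R): lon ⌊117.99768/20⌋ = 5 → F; lat ⌊30.96375/10⌋ = 3 → D.
Square (2°×1°, digits 0–9): lon ⌊17.99768/2⌋ = 8; lat ⌊0.96375/1⌋ = 0.
Subsquare (5′×2.5′, letters a–x): lon ⌊1.99768/0.0833333⌋ = 23 → x; lat ⌊0.96375/0.0416667⌋ = 23 → x.
Extended square (30″×15″, digits 0–9): lon ⌊0.08102/0.00833333⌋ = 9; lat ⌊0.00541/0.00416667⌋ = 1.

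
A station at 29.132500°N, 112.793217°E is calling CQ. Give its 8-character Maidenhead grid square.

Shift to the Maidenhead origin (180°W, 90°S): lon 292.79322, lat 119.13250.
Field: 292.79322/20 → 14 → O, 119.13250/10 → 11 → L; chars OL.
Square: 12.79322/2 → 6, 9.13250/1 → 9; chars 69.
Subsquare: 0.79322/0.0833333 → 9 → j, 0.13250/0.0416667 → 3 → d; chars jd.
Extended square: 0.04322/0.00833333 → 5, 0.00750/0.00416667 → 1; chars 51.

OL69jd51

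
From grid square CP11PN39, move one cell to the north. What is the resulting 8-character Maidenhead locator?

CP11po30

Latitude extended square 9; +1 → 10, wraps to 0, carry into subsquare.
Latitude subsquare n = 13; +1 → 14 = o.
The longitude characters are unchanged.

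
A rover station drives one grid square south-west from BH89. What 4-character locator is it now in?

BH78

Longitude square 8; −1 → 7.
Latitude square 9; −1 → 8.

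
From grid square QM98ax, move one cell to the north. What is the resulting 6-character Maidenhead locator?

QM99aa

Latitude subsquare x = 23; +1 → 24, wraps to 0 = a, carry into square.
Latitude square 8; +1 → 9.
The longitude characters are unchanged.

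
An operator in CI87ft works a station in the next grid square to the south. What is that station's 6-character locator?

Latitude subsquare t = 19; −1 → 18 = s.
The longitude characters are unchanged.

CI87fs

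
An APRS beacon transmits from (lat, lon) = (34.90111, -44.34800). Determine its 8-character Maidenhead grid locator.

GM74tv86

Shift to the Maidenhead origin (180°W, 90°S): lon 135.65200, lat 124.90111.
Field: 135.65200/20 → 6 → G, 124.90111/10 → 12 → M; chars GM.
Square: 15.65200/2 → 7, 4.90111/1 → 4; chars 74.
Subsquare: 1.65200/0.0833333 → 19 → t, 0.90111/0.0416667 → 21 → v; chars tv.
Extended square: 0.06867/0.00833333 → 8, 0.02611/0.00416667 → 6; chars 86.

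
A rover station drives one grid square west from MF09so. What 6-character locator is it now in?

Longitude subsquare s = 18; −1 → 17 = r.
The latitude characters are unchanged.

MF09ro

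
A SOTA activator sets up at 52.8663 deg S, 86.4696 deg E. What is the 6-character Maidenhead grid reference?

Add 180° to longitude and 90° to latitude: 266.4696, 37.1337.
Field (20°×10°, letters A–R): 266.4696/20 → 13 → N, 37.1337/10 → 3 → D; chars ND.
Square (2°×1°, digits 0–9): 6.4696/2 → 3, 7.1337/1 → 7; chars 37.
Subsquare (5′×2.5′, letters a–x): 0.4696/0.0833333 → 5 → f, 0.1337/0.0416667 → 3 → d; chars fd.

ND37fd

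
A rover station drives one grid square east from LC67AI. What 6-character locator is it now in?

LC67bi

Longitude subsquare a = 0; +1 → 1 = b.
The latitude characters are unchanged.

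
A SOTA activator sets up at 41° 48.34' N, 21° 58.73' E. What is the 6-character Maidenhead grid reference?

Shift to the Maidenhead origin (180°W, 90°S): lon 201.9788, lat 131.8057.
Field: lon ⌊201.9788/20⌋ = 10 → K; lat ⌊131.8057/10⌋ = 13 → N.
Square: lon ⌊1.9788/2⌋ = 0; lat ⌊1.8057/1⌋ = 1.
Subsquare: lon ⌊1.9788/0.0833333⌋ = 23 → x; lat ⌊0.8057/0.0416667⌋ = 19 → t.

KN01xt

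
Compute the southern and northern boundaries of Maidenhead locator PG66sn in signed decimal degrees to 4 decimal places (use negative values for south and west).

-23.4583, -23.4167

Field P=15, G=6: +15·20° lon, +6·10° lat → SW at lon 120°, lat -30°.
Square 6, 6: +6·2° lon, +6·1° lat → SW at lon 132°, lat -24°.
Subsquare s=18, n=13: +18·0.0833333° lon, +13·0.0416667° lat → SW at lon 133.5°, lat -23.4583°.
Cell spans 0.0833333° lon × 0.0416667° lat.
south -23.4583, north -23.4167.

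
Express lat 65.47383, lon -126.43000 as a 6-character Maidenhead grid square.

CP65sl

Add 180° to longitude and 90° to latitude: 53.5700, 155.4738.
Field (20°×10°, letters A–R): lon ⌊53.5700/20⌋ = 2 → C; lat ⌊155.4738/10⌋ = 15 → P.
Square (2°×1°, digits 0–9): lon ⌊13.5700/2⌋ = 6; lat ⌊5.4738/1⌋ = 5.
Subsquare (5′×2.5′, letters a–x): lon ⌊1.5700/0.0833333⌋ = 18 → s; lat ⌊0.4738/0.0416667⌋ = 11 → l.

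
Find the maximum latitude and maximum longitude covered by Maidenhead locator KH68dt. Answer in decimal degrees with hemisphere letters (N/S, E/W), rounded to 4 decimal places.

11.1667° S, 32.3333° E

Field K=10, H=7: +10·20° lon, +7·10° lat → SW at lon 20°, lat -20°.
Square 6, 8: +6·2° lon, +8·1° lat → SW at lon 32°, lat -12°.
Subsquare d=3, t=19: +3·0.0833333° lon, +19·0.0416667° lat → SW at lon 32.25°, lat -11.2083°.
Cell spans 0.0833333° lon × 0.0416667° lat. NE corner is SW corner plus one full cell.
latitude 11.1667° S, longitude 32.3333° E.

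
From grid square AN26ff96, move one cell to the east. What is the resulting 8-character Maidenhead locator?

AN26gf06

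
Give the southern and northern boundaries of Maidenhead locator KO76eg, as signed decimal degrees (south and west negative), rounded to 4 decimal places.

56.2500, 56.2917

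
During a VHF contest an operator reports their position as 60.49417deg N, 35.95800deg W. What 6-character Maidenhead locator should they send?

HP20al

Offset from 180°W / 90°S: lon 144.0420°, lat 150.4942°.
Field: 144.0420/20 → 7 → H, 150.4942/10 → 15 → P; chars HP.
Square: 4.0420/2 → 2, 0.4942/1 → 0; chars 20.
Subsquare: 0.0420/0.0833333 → 0 → a, 0.4942/0.0416667 → 11 → l; chars al.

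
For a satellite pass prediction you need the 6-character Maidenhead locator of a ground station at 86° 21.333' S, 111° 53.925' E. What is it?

OA53wp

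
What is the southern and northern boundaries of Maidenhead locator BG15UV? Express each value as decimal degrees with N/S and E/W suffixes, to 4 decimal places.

Field B=1, G=6: +1·20° lon, +6·10° lat → SW at lon -160°, lat -30°.
Square 1, 5: +1·2° lon, +5·1° lat → SW at lon -158°, lat -25°.
Subsquare u=20, v=21: +20·0.0833333° lon, +21·0.0416667° lat → SW at lon -156.333°, lat -24.125°.
Cell spans 0.0833333° lon × 0.0416667° lat.
south 24.1250° S, north 24.0833° S.

24.1250° S, 24.0833° S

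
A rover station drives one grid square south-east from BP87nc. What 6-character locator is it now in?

Longitude subsquare n = 13; +1 → 14 = o.
Latitude subsquare c = 2; −1 → 1 = b.

BP87ob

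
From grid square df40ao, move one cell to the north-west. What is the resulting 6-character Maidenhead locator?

Longitude subsquare a = 0; −1 → -1, wraps to 23 = x, carry into square.
Longitude square 4; −1 → 3.
Latitude subsquare o = 14; +1 → 15 = p.

DF30xp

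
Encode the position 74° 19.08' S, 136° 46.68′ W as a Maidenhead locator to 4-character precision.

CB15

Add 180° to longitude and 90° to latitude: 43.22, 15.68.
Field: 43.22/20 → 2 → C, 15.68/10 → 1 → B; chars CB.
Square: 3.22/2 → 1, 5.68/1 → 5; chars 15.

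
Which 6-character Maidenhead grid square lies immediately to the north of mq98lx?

Latitude subsquare x = 23; +1 → 24, wraps to 0 = a, carry into square.
Latitude square 8; +1 → 9.
The longitude characters are unchanged.

MQ99la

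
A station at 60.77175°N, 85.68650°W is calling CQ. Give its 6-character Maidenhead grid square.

EP70ds

Offset from 180°W / 90°S: lon 94.3135°, lat 150.7717°.
Field (20°×10°, letters A–R): lon ⌊94.3135/20⌋ = 4 → E; lat ⌊150.7717/10⌋ = 15 → P.
Square (2°×1°, digits 0–9): lon ⌊14.3135/2⌋ = 7; lat ⌊0.7717/1⌋ = 0.
Subsquare (5′×2.5′, letters a–x): lon ⌊0.3135/0.0833333⌋ = 3 → d; lat ⌊0.7717/0.0416667⌋ = 18 → s.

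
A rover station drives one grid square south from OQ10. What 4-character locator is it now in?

OP19

Latitude square 0; −1 → -1, wraps to 9, carry into field.
Latitude field Q = 16; −1 → 15 = P.
The longitude characters are unchanged.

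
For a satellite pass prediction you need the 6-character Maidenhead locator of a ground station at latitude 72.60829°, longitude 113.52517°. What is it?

Offset from 180°W / 90°S: lon 293.5252°, lat 162.6083°.
Field: lon ⌊293.5252/20⌋ = 14 → O; lat ⌊162.6083/10⌋ = 16 → Q.
Square: lon ⌊13.5252/2⌋ = 6; lat ⌊2.6083/1⌋ = 2.
Subsquare: lon ⌊1.5252/0.0833333⌋ = 18 → s; lat ⌊0.6083/0.0416667⌋ = 14 → o.

OQ62so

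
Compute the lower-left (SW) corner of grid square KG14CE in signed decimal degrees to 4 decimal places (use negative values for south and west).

-25.8333, 22.1667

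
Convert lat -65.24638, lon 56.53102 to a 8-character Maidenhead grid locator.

Shift to the Maidenhead origin (180°W, 90°S): lon 236.53102, lat 24.75362.
Field (20°×10°, letters A–R): lon ⌊236.53102/20⌋ = 11 → L; lat ⌊24.75362/10⌋ = 2 → C.
Square (2°×1°, digits 0–9): lon ⌊16.53102/2⌋ = 8; lat ⌊4.75362/1⌋ = 4.
Subsquare (5′×2.5′, letters a–x): lon ⌊0.53102/0.0833333⌋ = 6 → g; lat ⌊0.75362/0.0416667⌋ = 18 → s.
Extended square (30″×15″, digits 0–9): lon ⌊0.03102/0.00833333⌋ = 3; lat ⌊0.00362/0.00416667⌋ = 0.

LC84gs30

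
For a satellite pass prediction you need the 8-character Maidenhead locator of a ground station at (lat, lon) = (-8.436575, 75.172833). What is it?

MI71on05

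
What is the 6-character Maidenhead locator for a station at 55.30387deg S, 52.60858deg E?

Shift to the Maidenhead origin (180°W, 90°S): lon 232.6086, lat 34.6961.
Field: lon ⌊232.6086/20⌋ = 11 → L; lat ⌊34.6961/10⌋ = 3 → D.
Square: lon ⌊12.6086/2⌋ = 6; lat ⌊4.6961/1⌋ = 4.
Subsquare: lon ⌊0.6086/0.0833333⌋ = 7 → h; lat ⌊0.6961/0.0416667⌋ = 16 → q.

LD64hq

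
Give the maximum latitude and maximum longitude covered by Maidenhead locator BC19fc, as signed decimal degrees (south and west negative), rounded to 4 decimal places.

-60.8750, -157.5000

Field B=1, C=2: +1·20° lon, +2·10° lat → SW at lon -160°, lat -70°.
Square 1, 9: +1·2° lon, +9·1° lat → SW at lon -158°, lat -61°.
Subsquare f=5, c=2: +5·0.0833333° lon, +2·0.0416667° lat → SW at lon -157.583°, lat -60.9167°.
Cell spans 0.0833333° lon × 0.0416667° lat. NE corner is SW corner plus one full cell.
latitude -60.8750, longitude -157.5000.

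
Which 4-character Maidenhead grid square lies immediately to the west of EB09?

DB99

Longitude square 0; −1 → -1, wraps to 9, carry into field.
Longitude field E = 4; −1 → 3 = D.
The latitude characters are unchanged.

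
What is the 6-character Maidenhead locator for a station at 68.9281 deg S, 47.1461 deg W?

Add 180° to longitude and 90° to latitude: 132.8539, 21.0719.
Field: 132.8539/20 → 6 → G, 21.0719/10 → 2 → C; chars GC.
Square: 12.8539/2 → 6, 1.0719/1 → 1; chars 61.
Subsquare: 0.8539/0.0833333 → 10 → k, 0.0719/0.0416667 → 1 → b; chars kb.

GC61kb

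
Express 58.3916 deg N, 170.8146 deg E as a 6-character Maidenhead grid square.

RO58jj

Shift to the Maidenhead origin (180°W, 90°S): lon 350.8146, lat 148.3916.
Field: lon ⌊350.8146/20⌋ = 17 → R; lat ⌊148.3916/10⌋ = 14 → O.
Square: lon ⌊10.8146/2⌋ = 5; lat ⌊8.3916/1⌋ = 8.
Subsquare: lon ⌊0.8146/0.0833333⌋ = 9 → j; lat ⌊0.3916/0.0416667⌋ = 9 → j.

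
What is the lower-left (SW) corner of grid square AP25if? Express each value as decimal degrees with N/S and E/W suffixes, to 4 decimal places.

Field A=0, P=15: +0·20° lon, +15·10° lat → SW at lon -180°, lat 60°.
Square 2, 5: +2·2° lon, +5·1° lat → SW at lon -176°, lat 65°.
Subsquare i=8, f=5: +8·0.0833333° lon, +5·0.0416667° lat → SW at lon -175.333°, lat 65.2083°.
latitude 65.2083° N, longitude 175.3333° W.

65.2083° N, 175.3333° W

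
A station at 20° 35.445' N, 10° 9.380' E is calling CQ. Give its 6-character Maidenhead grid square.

Shift to the Maidenhead origin (180°W, 90°S): lon 190.1563, lat 110.5907.
Field (20°×10°, letters A–R): lon ⌊190.1563/20⌋ = 9 → J; lat ⌊110.5907/10⌋ = 11 → L.
Square (2°×1°, digits 0–9): lon ⌊10.1563/2⌋ = 5; lat ⌊0.5907/1⌋ = 0.
Subsquare (5′×2.5′, letters a–x): lon ⌊0.1563/0.0833333⌋ = 1 → b; lat ⌊0.5907/0.0416667⌋ = 14 → o.

JL50bo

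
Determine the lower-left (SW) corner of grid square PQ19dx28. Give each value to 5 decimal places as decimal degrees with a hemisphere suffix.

Field P=15, Q=16: +15·20° lon, +16·10° lat → SW at lon 120°, lat 70°.
Square 1, 9: +1·2° lon, +9·1° lat → SW at lon 122°, lat 79°.
Subsquare d=3, x=23: +3·0.0833333° lon, +23·0.0416667° lat → SW at lon 122.25°, lat 79.9583°.
Extended square 2, 8: +2·0.00833333° lon, +8·0.00416667° lat → SW at lon 122.267°, lat 79.9917°.
latitude 79.99167° N, longitude 122.26667° E.

79.99167° N, 122.26667° E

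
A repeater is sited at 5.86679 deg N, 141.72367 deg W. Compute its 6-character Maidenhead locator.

BJ95du

Offset from 180°W / 90°S: lon 38.2763°, lat 95.8668°.
Field: 38.2763/20 → 1 → B, 95.8668/10 → 9 → J; chars BJ.
Square: 18.2763/2 → 9, 5.8668/1 → 5; chars 95.
Subsquare: 0.2763/0.0833333 → 3 → d, 0.8668/0.0416667 → 20 → u; chars du.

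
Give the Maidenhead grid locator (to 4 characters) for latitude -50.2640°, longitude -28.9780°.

HD59

Offset from 180°W / 90°S: lon 151.02°, lat 39.74°.
Field: 151.02/20 → 7 → H, 39.74/10 → 3 → D; chars HD.
Square: 11.02/2 → 5, 9.74/1 → 9; chars 59.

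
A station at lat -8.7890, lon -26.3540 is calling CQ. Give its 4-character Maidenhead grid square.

HI61

Shift to the Maidenhead origin (180°W, 90°S): lon 153.65, lat 81.21.
Field: lon ⌊153.65/20⌋ = 7 → H; lat ⌊81.21/10⌋ = 8 → I.
Square: lon ⌊13.65/2⌋ = 6; lat ⌊1.21/1⌋ = 1.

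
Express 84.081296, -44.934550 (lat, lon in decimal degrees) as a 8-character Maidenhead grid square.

GR74mb79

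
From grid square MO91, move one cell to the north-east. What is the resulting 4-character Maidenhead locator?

Longitude square 9; +1 → 10, wraps to 0, carry into field.
Longitude field M = 12; +1 → 13 = N.
Latitude square 1; +1 → 2.

NO02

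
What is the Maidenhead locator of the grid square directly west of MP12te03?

MP12se93

Longitude extended square 0; −1 → -1, wraps to 9, carry into subsquare.
Longitude subsquare t = 19; −1 → 18 = s.
The latitude characters are unchanged.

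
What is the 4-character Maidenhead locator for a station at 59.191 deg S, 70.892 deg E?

MD50

Shift to the Maidenhead origin (180°W, 90°S): lon 250.89, lat 30.81.
Field: lon ⌊250.89/20⌋ = 12 → M; lat ⌊30.81/10⌋ = 3 → D.
Square: lon ⌊10.89/2⌋ = 5; lat ⌊0.81/1⌋ = 0.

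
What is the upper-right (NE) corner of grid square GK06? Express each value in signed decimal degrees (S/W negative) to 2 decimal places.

17.00, -58.00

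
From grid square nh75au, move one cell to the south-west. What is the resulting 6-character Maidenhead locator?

NH65xt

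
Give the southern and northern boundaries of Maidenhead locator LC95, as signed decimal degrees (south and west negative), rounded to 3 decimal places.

-65.000, -64.000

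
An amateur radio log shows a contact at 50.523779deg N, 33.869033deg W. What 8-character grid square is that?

HO30bm55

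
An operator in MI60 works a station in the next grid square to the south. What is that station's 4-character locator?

MH69

Latitude square 0; −1 → -1, wraps to 9, carry into field.
Latitude field I = 8; −1 → 7 = H.
The longitude characters are unchanged.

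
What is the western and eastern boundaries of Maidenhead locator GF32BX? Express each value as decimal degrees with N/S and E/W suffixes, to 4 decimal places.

53.9167° W, 53.8333° W

Field G=6, F=5: +6·20° lon, +5·10° lat → SW at lon -60°, lat -40°.
Square 3, 2: +3·2° lon, +2·1° lat → SW at lon -54°, lat -38°.
Subsquare b=1, x=23: +1·0.0833333° lon, +23·0.0416667° lat → SW at lon -53.9167°, lat -37.0417°.
Cell spans 0.0833333° lon × 0.0416667° lat.
west 53.9167° W, east 53.8333° W.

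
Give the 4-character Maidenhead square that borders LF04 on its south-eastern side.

LF13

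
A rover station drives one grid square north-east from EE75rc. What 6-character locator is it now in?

Longitude subsquare r = 17; +1 → 18 = s.
Latitude subsquare c = 2; +1 → 3 = d.

EE75sd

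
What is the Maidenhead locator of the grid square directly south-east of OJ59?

Longitude square 5; +1 → 6.
Latitude square 9; −1 → 8.

OJ68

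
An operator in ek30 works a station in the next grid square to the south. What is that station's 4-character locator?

EJ39

Latitude square 0; −1 → -1, wraps to 9, carry into field.
Latitude field K = 10; −1 → 9 = J.
The longitude characters are unchanged.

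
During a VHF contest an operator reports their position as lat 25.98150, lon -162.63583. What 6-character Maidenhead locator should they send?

AL85qx

Add 180° to longitude and 90° to latitude: 17.3642, 115.9815.
Field: lon ⌊17.3642/20⌋ = 0 → A; lat ⌊115.9815/10⌋ = 11 → L.
Square: lon ⌊17.3642/2⌋ = 8; lat ⌊5.9815/1⌋ = 5.
Subsquare: lon ⌊1.3642/0.0833333⌋ = 16 → q; lat ⌊0.9815/0.0416667⌋ = 23 → x.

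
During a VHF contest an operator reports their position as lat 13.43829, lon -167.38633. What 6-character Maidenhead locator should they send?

AK63hk

Shift to the Maidenhead origin (180°W, 90°S): lon 12.6137, lat 103.4383.
Field: lon ⌊12.6137/20⌋ = 0 → A; lat ⌊103.4383/10⌋ = 10 → K.
Square: lon ⌊12.6137/2⌋ = 6; lat ⌊3.4383/1⌋ = 3.
Subsquare: lon ⌊0.6137/0.0833333⌋ = 7 → h; lat ⌊0.4383/0.0416667⌋ = 10 → k.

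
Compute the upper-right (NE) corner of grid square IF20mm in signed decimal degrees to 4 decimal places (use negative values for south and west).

Field I=8, F=5: +8·20° lon, +5·10° lat → SW at lon -20°, lat -40°.
Square 2, 0: +2·2° lon, +0·1° lat → SW at lon -16°, lat -40°.
Subsquare m=12, m=12: +12·0.0833333° lon, +12·0.0416667° lat → SW at lon -15°, lat -39.5°.
Cell spans 0.0833333° lon × 0.0416667° lat. NE corner is SW corner plus one full cell.
latitude -39.4583, longitude -14.9167.

-39.4583, -14.9167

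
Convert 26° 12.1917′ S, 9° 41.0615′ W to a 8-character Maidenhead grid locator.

Shift to the Maidenhead origin (180°W, 90°S): lon 170.31564, lat 63.79680.
Field: 170.31564/20 → 8 → I, 63.79680/10 → 6 → G; chars IG.
Square: 10.31564/2 → 5, 3.79680/1 → 3; chars 53.
Subsquare: 0.31564/0.0833333 → 3 → d, 0.79680/0.0416667 → 19 → t; chars dt.
Extended square: 0.06564/0.00833333 → 7, 0.00514/0.00416667 → 1; chars 71.

IG53dt71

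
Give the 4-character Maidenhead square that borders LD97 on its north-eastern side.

Longitude square 9; +1 → 10, wraps to 0, carry into field.
Longitude field L = 11; +1 → 12 = M.
Latitude square 7; +1 → 8.

MD08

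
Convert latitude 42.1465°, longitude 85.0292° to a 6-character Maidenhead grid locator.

NN22md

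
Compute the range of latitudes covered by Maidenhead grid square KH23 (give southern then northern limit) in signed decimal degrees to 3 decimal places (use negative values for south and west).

-17.000, -16.000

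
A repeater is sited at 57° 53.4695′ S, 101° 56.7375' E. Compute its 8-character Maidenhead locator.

OD02xc36

Offset from 180°W / 90°S: lon 281.94563°, lat 32.10884°.
Field: 281.94563/20 → 14 → O, 32.10884/10 → 3 → D; chars OD.
Square: 1.94563/2 → 0, 2.10884/1 → 2; chars 02.
Subsquare: 1.94563/0.0833333 → 23 → x, 0.10884/0.0416667 → 2 → c; chars xc.
Extended square: 0.02896/0.00833333 → 3, 0.02551/0.00416667 → 6; chars 36.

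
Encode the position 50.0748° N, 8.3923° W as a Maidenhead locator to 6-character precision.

IO50tb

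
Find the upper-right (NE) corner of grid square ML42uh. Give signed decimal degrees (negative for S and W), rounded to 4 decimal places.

22.3333, 69.7500

Field M=12, L=11: +12·20° lon, +11·10° lat → SW at lon 60°, lat 20°.
Square 4, 2: +4·2° lon, +2·1° lat → SW at lon 68°, lat 22°.
Subsquare u=20, h=7: +20·0.0833333° lon, +7·0.0416667° lat → SW at lon 69.6667°, lat 22.2917°.
Cell spans 0.0833333° lon × 0.0416667° lat. NE corner is SW corner plus one full cell.
latitude 22.3333, longitude 69.7500.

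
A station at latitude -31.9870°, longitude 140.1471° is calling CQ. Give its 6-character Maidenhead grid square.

QF08ba

Shift to the Maidenhead origin (180°W, 90°S): lon 320.1471, lat 58.0130.
Field: lon ⌊320.1471/20⌋ = 16 → Q; lat ⌊58.0130/10⌋ = 5 → F.
Square: lon ⌊0.1471/2⌋ = 0; lat ⌊8.0130/1⌋ = 8.
Subsquare: lon ⌊0.1471/0.0833333⌋ = 1 → b; lat ⌊0.0130/0.0416667⌋ = 0 → a.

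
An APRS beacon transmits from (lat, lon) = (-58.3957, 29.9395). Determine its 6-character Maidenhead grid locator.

Shift to the Maidenhead origin (180°W, 90°S): lon 209.9395, lat 31.6043.
Field (20°×10°, letters A–R): lon ⌊209.9395/20⌋ = 10 → K; lat ⌊31.6043/10⌋ = 3 → D.
Square (2°×1°, digits 0–9): lon ⌊9.9395/2⌋ = 4; lat ⌊1.6043/1⌋ = 1.
Subsquare (5′×2.5′, letters a–x): lon ⌊1.9395/0.0833333⌋ = 23 → x; lat ⌊0.6043/0.0416667⌋ = 14 → o.

KD41xo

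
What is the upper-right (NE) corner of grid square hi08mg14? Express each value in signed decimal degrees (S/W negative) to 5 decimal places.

-1.72917, -38.98333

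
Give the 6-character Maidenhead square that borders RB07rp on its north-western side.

RB07qq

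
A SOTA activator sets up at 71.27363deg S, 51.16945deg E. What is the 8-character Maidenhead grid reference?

Add 180° to longitude and 90° to latitude: 231.16945, 18.72637.
Field: lon ⌊231.16945/20⌋ = 11 → L; lat ⌊18.72637/10⌋ = 1 → B.
Square: lon ⌊11.16945/2⌋ = 5; lat ⌊8.72637/1⌋ = 8.
Subsquare: lon ⌊1.16945/0.0833333⌋ = 14 → o; lat ⌊0.72637/0.0416667⌋ = 17 → r.
Extended square: lon ⌊0.00278/0.00833333⌋ = 0; lat ⌊0.01804/0.00416667⌋ = 4.

LB58or04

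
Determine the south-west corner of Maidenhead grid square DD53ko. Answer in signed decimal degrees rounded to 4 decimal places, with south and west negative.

-56.4167, -109.1667

Field D=3, D=3: +3·20° lon, +3·10° lat → SW at lon -120°, lat -60°.
Square 5, 3: +5·2° lon, +3·1° lat → SW at lon -110°, lat -57°.
Subsquare k=10, o=14: +10·0.0833333° lon, +14·0.0416667° lat → SW at lon -109.167°, lat -56.4167°.
latitude -56.4167, longitude -109.1667.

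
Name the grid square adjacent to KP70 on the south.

KO79

Latitude square 0; −1 → -1, wraps to 9, carry into field.
Latitude field P = 15; −1 → 14 = O.
The longitude characters are unchanged.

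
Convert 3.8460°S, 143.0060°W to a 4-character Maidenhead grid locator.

BI86

Shift to the Maidenhead origin (180°W, 90°S): lon 36.99, lat 86.15.
Field: lon ⌊36.99/20⌋ = 1 → B; lat ⌊86.15/10⌋ = 8 → I.
Square: lon ⌊16.99/2⌋ = 8; lat ⌊6.15/1⌋ = 6.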